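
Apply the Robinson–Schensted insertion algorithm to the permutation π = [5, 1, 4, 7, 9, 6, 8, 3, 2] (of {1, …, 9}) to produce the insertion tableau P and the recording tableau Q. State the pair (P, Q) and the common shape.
P = [1, 2, 6, 8] / [3, 7, 9] / [4] / [5];  Q = [1, 3, 4, 5] / [2, 6, 7] / [8] / [9];  common shape = (4, 3, 1, 1)

Row-insert the values π_1, π_2, … into P one at a time, bumping the leftmost entry strictly greater than the inserted value down to the next row. The recording tableau Q records, in position (i, j), the step at which that cell was added to P.
  Insert 5 (step 1): P = [5];  Q = [1]
  Insert 1 (step 2): P = [1] / [5];  Q = [1] / [2]
  Insert 4 (step 3): P = [1, 4] / [5];  Q = [1, 3] / [2]
  Insert 7 (step 4): P = [1, 4, 7] / [5];  Q = [1, 3, 4] / [2]
  Insert 9 (step 5): P = [1, 4, 7, 9] / [5];  Q = [1, 3, 4, 5] / [2]
  Insert 6 (step 6): P = [1, 4, 6, 9] / [5, 7];  Q = [1, 3, 4, 5] / [2, 6]
  Insert 8 (step 7): P = [1, 4, 6, 8] / [5, 7, 9];  Q = [1, 3, 4, 5] / [2, 6, 7]
  Insert 3 (step 8): P = [1, 3, 6, 8] / [4, 7, 9] / [5];  Q = [1, 3, 4, 5] / [2, 6, 7] / [8]
  Insert 2 (step 9): P = [1, 2, 6, 8] / [3, 7, 9] / [4] / [5];  Q = [1, 3, 4, 5] / [2, 6, 7] / [8] / [9]
Final shape: (4, 3, 1, 1).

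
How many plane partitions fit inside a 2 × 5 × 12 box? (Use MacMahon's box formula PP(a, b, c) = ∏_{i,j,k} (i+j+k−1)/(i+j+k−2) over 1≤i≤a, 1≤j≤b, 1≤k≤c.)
PP(2, 5, 12) = 8836464

Evaluate the triple product over i = 1..2, j = 1..5, k = 1..12. The factors are (2/1) · (3/2) · (4/3) · (5/4) · (6/5) · (7/6) · (8/7) · (9/8) · … (120 factors total). The numerators and denominators telescope so the product is an integer; carrying out the multiplication exactly gives PP(2, 5, 12) = 8836464.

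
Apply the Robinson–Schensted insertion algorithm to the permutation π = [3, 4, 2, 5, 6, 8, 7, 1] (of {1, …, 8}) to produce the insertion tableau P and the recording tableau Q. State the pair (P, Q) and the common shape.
P = [1, 4, 5, 6, 7] / [2, 8] / [3];  Q = [1, 2, 4, 5, 6] / [3, 7] / [8];  common shape = (5, 2, 1)

Row-insert the values π_1, π_2, … into P one at a time, bumping the leftmost entry strictly greater than the inserted value down to the next row. The recording tableau Q records, in position (i, j), the step at which that cell was added to P.
  Insert 3 (step 1): P = [3];  Q = [1]
  Insert 4 (step 2): P = [3, 4];  Q = [1, 2]
  Insert 2 (step 3): P = [2, 4] / [3];  Q = [1, 2] / [3]
  Insert 5 (step 4): P = [2, 4, 5] / [3];  Q = [1, 2, 4] / [3]
  Insert 6 (step 5): P = [2, 4, 5, 6] / [3];  Q = [1, 2, 4, 5] / [3]
  Insert 8 (step 6): P = [2, 4, 5, 6, 8] / [3];  Q = [1, 2, 4, 5, 6] / [3]
  Insert 7 (step 7): P = [2, 4, 5, 6, 7] / [3, 8];  Q = [1, 2, 4, 5, 6] / [3, 7]
  Insert 1 (step 8): P = [1, 4, 5, 6, 7] / [2, 8] / [3];  Q = [1, 2, 4, 5, 6] / [3, 7] / [8]
Final shape: (5, 2, 1).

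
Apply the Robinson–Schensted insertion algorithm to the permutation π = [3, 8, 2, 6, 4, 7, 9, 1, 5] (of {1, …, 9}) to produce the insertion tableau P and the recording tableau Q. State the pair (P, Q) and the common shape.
P = [1, 4, 5, 9] / [2, 6, 7] / [3] / [8];  Q = [1, 2, 6, 7] / [3, 4, 9] / [5] / [8];  common shape = (4, 3, 1, 1)

Row-insert the values π_1, π_2, … into P one at a time, bumping the leftmost entry strictly greater than the inserted value down to the next row. The recording tableau Q records, in position (i, j), the step at which that cell was added to P.
  Insert 3 (step 1): P = [3];  Q = [1]
  Insert 8 (step 2): P = [3, 8];  Q = [1, 2]
  Insert 2 (step 3): P = [2, 8] / [3];  Q = [1, 2] / [3]
  Insert 6 (step 4): P = [2, 6] / [3, 8];  Q = [1, 2] / [3, 4]
  Insert 4 (step 5): P = [2, 4] / [3, 6] / [8];  Q = [1, 2] / [3, 4] / [5]
  Insert 7 (step 6): P = [2, 4, 7] / [3, 6] / [8];  Q = [1, 2, 6] / [3, 4] / [5]
  Insert 9 (step 7): P = [2, 4, 7, 9] / [3, 6] / [8];  Q = [1, 2, 6, 7] / [3, 4] / [5]
  Insert 1 (step 8): P = [1, 4, 7, 9] / [2, 6] / [3] / [8];  Q = [1, 2, 6, 7] / [3, 4] / [5] / [8]
  Insert 5 (step 9): P = [1, 4, 5, 9] / [2, 6, 7] / [3] / [8];  Q = [1, 2, 6, 7] / [3, 4, 9] / [5] / [8]
Final shape: (4, 3, 1, 1).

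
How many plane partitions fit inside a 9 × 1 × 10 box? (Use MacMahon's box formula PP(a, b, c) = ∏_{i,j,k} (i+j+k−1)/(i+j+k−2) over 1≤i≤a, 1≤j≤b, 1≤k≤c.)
PP(9, 1, 10) = 92378

Evaluate the triple product over i = 1..9, j = 1..1, k = 1..10. The factors are (2/1) · (3/2) · (4/3) · (5/4) · (6/5) · (7/6) · (8/7) · (9/8) · … (90 factors total). The numerators and denominators telescope so the product is an integer; carrying out the multiplication exactly gives PP(9, 1, 10) = 92378.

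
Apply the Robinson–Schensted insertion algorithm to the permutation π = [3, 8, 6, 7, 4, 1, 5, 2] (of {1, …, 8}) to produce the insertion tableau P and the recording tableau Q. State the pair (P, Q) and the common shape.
P = [1, 2, 5] / [3, 4] / [6, 7] / [8];  Q = [1, 2, 4] / [3, 7] / [5, 8] / [6];  common shape = (3, 2, 2, 1)

Row-insert the values π_1, π_2, … into P one at a time, bumping the leftmost entry strictly greater than the inserted value down to the next row. The recording tableau Q records, in position (i, j), the step at which that cell was added to P.
  Insert 3 (step 1): P = [3];  Q = [1]
  Insert 8 (step 2): P = [3, 8];  Q = [1, 2]
  Insert 6 (step 3): P = [3, 6] / [8];  Q = [1, 2] / [3]
  Insert 7 (step 4): P = [3, 6, 7] / [8];  Q = [1, 2, 4] / [3]
  Insert 4 (step 5): P = [3, 4, 7] / [6] / [8];  Q = [1, 2, 4] / [3] / [5]
  Insert 1 (step 6): P = [1, 4, 7] / [3] / [6] / [8];  Q = [1, 2, 4] / [3] / [5] / [6]
  Insert 5 (step 7): P = [1, 4, 5] / [3, 7] / [6] / [8];  Q = [1, 2, 4] / [3, 7] / [5] / [6]
  Insert 2 (step 8): P = [1, 2, 5] / [3, 4] / [6, 7] / [8];  Q = [1, 2, 4] / [3, 7] / [5, 8] / [6]
Final shape: (3, 2, 2, 1).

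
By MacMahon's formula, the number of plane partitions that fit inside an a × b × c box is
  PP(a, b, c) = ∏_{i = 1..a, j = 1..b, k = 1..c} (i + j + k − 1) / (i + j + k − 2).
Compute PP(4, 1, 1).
PP(4, 1, 1) = 5

Evaluate the triple product over i = 1..4, j = 1..1, k = 1..1. The factors are (2/1) · (3/2) · (4/3) · (5/4). The numerators and denominators telescope so the product is an integer; carrying out the multiplication exactly gives PP(4, 1, 1) = 5.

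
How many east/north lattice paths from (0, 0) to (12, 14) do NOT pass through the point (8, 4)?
Number of paths = 9162205

Total paths from (0, 0) to (12, 14): C(26, 12) = 9657700. Paths through (8, 4): (paths (0, 0) → (8, 4)) × (paths (8, 4) → (12, 14)) = C(12, 8) · C(14, 4) = 495 · 1001 = 495495. Avoidance count = 9657700 − 495495 = 9162205.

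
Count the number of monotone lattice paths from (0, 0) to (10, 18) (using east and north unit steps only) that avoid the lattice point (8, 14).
Number of paths = 8326560

Total paths from (0, 0) to (10, 18): C(28, 10) = 13123110. Paths through (8, 14): (paths (0, 0) → (8, 14)) × (paths (8, 14) → (10, 18)) = C(22, 8) · C(6, 2) = 319770 · 15 = 4796550. Avoidance count = 13123110 − 4796550 = 8326560.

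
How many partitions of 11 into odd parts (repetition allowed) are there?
p_odd(11) = 12

Partitions of 11 using only odd parts 1, 3, 5, …: 11, 9+1+1, 7+3+1, 7+1+1+1+1, 5+5+1, 5+3+3, 5+3+1+1+1, 5+1+1+1+1+1+1, 3+3+3+1+1, 3+3+1+1+1+1+1, 3+1+1+1+1+1+1+1+1, 1+1+1+1+1+1+1+1+1+1+1. There are 12. (Euler: this equals q(11), the number of distinct-part partitions.)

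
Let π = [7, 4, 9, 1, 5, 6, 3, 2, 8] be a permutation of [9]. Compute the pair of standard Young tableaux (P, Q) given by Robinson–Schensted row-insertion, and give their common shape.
P = [1, 2, 6, 8] / [3, 5] / [4, 9] / [7];  Q = [1, 3, 6, 9] / [2, 5] / [4, 7] / [8];  common shape = (4, 2, 2, 1)

Row-insert the values π_1, π_2, … into P one at a time, bumping the leftmost entry strictly greater than the inserted value down to the next row. The recording tableau Q records, in position (i, j), the step at which that cell was added to P.
  Insert 7 (step 1): P = [7];  Q = [1]
  Insert 4 (step 2): P = [4] / [7];  Q = [1] / [2]
  Insert 9 (step 3): P = [4, 9] / [7];  Q = [1, 3] / [2]
  Insert 1 (step 4): P = [1, 9] / [4] / [7];  Q = [1, 3] / [2] / [4]
  Insert 5 (step 5): P = [1, 5] / [4, 9] / [7];  Q = [1, 3] / [2, 5] / [4]
  Insert 6 (step 6): P = [1, 5, 6] / [4, 9] / [7];  Q = [1, 3, 6] / [2, 5] / [4]
  Insert 3 (step 7): P = [1, 3, 6] / [4, 5] / [7, 9];  Q = [1, 3, 6] / [2, 5] / [4, 7]
  Insert 2 (step 8): P = [1, 2, 6] / [3, 5] / [4, 9] / [7];  Q = [1, 3, 6] / [2, 5] / [4, 7] / [8]
  Insert 8 (step 9): P = [1, 2, 6, 8] / [3, 5] / [4, 9] / [7];  Q = [1, 3, 6, 9] / [2, 5] / [4, 7] / [8]
Final shape: (4, 2, 2, 1).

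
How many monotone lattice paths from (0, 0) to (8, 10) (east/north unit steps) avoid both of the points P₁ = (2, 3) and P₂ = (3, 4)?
Number of paths = 19668

Inclusion–exclusion. Total paths: C(18, 8) = 43758. Through P₁: C(5, 2)·C(13, 6) = 17160. Through P₂: C(7, 3)·C(11, 5) = 16170. Since P₁ is strictly southwest of P₂, a monotone path through both must visit P₁ then P₂; paths through both = C(5, 2)·C(2, 1)·C(11, 5) = 9240. Avoid both = 43758 − 17160 − 16170 + 9240 = 19668.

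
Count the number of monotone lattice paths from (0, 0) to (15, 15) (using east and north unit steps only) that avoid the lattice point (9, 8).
Number of paths = 113401560

Total paths from (0, 0) to (15, 15): C(30, 15) = 155117520. Paths through (9, 8): (paths (0, 0) → (9, 8)) × (paths (9, 8) → (15, 15)) = C(17, 9) · C(13, 6) = 24310 · 1716 = 41715960. Avoidance count = 155117520 − 41715960 = 113401560.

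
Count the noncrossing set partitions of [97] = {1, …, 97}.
C_97 = 14657929356129575437016877846657032761712954950899755100

These noncrossing partitions are counted by the Catalan number C_n = (1/(n + 1)) · C(2n, n). For n = 97: C_97 = (1/98) · C(194, 97) = 1436477076900698392827654028972389210647869585188175999800/98 = 14657929356129575437016877846657032761712954950899755100.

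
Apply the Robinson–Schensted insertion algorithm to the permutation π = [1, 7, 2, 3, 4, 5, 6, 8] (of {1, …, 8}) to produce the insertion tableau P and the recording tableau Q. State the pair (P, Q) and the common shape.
P = [1, 2, 3, 4, 5, 6, 8] / [7];  Q = [1, 2, 4, 5, 6, 7, 8] / [3];  common shape = (7, 1)

Row-insert the values π_1, π_2, … into P one at a time, bumping the leftmost entry strictly greater than the inserted value down to the next row. The recording tableau Q records, in position (i, j), the step at which that cell was added to P.
  Insert 1 (step 1): P = [1];  Q = [1]
  Insert 7 (step 2): P = [1, 7];  Q = [1, 2]
  Insert 2 (step 3): P = [1, 2] / [7];  Q = [1, 2] / [3]
  Insert 3 (step 4): P = [1, 2, 3] / [7];  Q = [1, 2, 4] / [3]
  Insert 4 (step 5): P = [1, 2, 3, 4] / [7];  Q = [1, 2, 4, 5] / [3]
  Insert 5 (step 6): P = [1, 2, 3, 4, 5] / [7];  Q = [1, 2, 4, 5, 6] / [3]
  Insert 6 (step 7): P = [1, 2, 3, 4, 5, 6] / [7];  Q = [1, 2, 4, 5, 6, 7] / [3]
  Insert 8 (step 8): P = [1, 2, 3, 4, 5, 6, 8] / [7];  Q = [1, 2, 4, 5, 6, 7, 8] / [3]
Final shape: (7, 1).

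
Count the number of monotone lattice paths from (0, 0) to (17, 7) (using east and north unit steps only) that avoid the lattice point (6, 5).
Number of paths = 310068

Total paths from (0, 0) to (17, 7): C(24, 17) = 346104. Paths through (6, 5): (paths (0, 0) → (6, 5)) × (paths (6, 5) → (17, 7)) = C(11, 6) · C(13, 11) = 462 · 78 = 36036. Avoidance count = 346104 − 36036 = 310068.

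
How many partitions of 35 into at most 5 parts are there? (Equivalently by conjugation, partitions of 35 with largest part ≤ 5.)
p(35, parts ≤ 5) = 1115

Use the recurrence p(n, m) = p(n, m−1) + p(n−m, m): either the largest part is < m (count p(n, m−1)) or the largest part is exactly m (remove one copy of m, count p(n−m, m)). With p(0, ·) = 1 this gives p(35, parts ≤ 5) = 1115. (By conjugating Young diagrams, this also counts partitions of 35 into at most 5 parts.)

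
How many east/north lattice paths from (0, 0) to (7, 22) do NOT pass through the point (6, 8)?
Number of paths = 1515735

Total paths from (0, 0) to (7, 22): C(29, 7) = 1560780. Paths through (6, 8): (paths (0, 0) → (6, 8)) × (paths (6, 8) → (7, 22)) = C(14, 6) · C(15, 1) = 3003 · 15 = 45045. Avoidance count = 1560780 − 45045 = 1515735.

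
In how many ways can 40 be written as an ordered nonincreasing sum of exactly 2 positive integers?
p(40, 2 parts) = 20

Partitions of n into exactly k parts are in bijection with partitions of n − k into at most k parts (subtract 1 from each part). So p(40, exactly 2) = p(38, parts ≤ 2). Computing via the recurrence p(m, j) = p(m, j−1) + p(m−j, j) gives 20.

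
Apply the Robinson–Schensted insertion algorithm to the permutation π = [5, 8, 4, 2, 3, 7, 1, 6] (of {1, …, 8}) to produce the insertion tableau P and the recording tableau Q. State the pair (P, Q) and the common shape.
P = [1, 3, 6] / [2, 7] / [4, 8] / [5];  Q = [1, 2, 6] / [3, 5] / [4, 8] / [7];  common shape = (3, 2, 2, 1)

Row-insert the values π_1, π_2, … into P one at a time, bumping the leftmost entry strictly greater than the inserted value down to the next row. The recording tableau Q records, in position (i, j), the step at which that cell was added to P.
  Insert 5 (step 1): P = [5];  Q = [1]
  Insert 8 (step 2): P = [5, 8];  Q = [1, 2]
  Insert 4 (step 3): P = [4, 8] / [5];  Q = [1, 2] / [3]
  Insert 2 (step 4): P = [2, 8] / [4] / [5];  Q = [1, 2] / [3] / [4]
  Insert 3 (step 5): P = [2, 3] / [4, 8] / [5];  Q = [1, 2] / [3, 5] / [4]
  Insert 7 (step 6): P = [2, 3, 7] / [4, 8] / [5];  Q = [1, 2, 6] / [3, 5] / [4]
  Insert 1 (step 7): P = [1, 3, 7] / [2, 8] / [4] / [5];  Q = [1, 2, 6] / [3, 5] / [4] / [7]
  Insert 6 (step 8): P = [1, 3, 6] / [2, 7] / [4, 8] / [5];  Q = [1, 2, 6] / [3, 5] / [4, 8] / [7]
Final shape: (3, 2, 2, 1).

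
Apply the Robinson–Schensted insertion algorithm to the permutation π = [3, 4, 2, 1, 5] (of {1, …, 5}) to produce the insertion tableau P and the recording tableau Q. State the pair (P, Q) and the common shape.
P = [1, 4, 5] / [2] / [3];  Q = [1, 2, 5] / [3] / [4];  common shape = (3, 1, 1)

Row-insert the values π_1, π_2, … into P one at a time, bumping the leftmost entry strictly greater than the inserted value down to the next row. The recording tableau Q records, in position (i, j), the step at which that cell was added to P.
  Insert 3 (step 1): P = [3];  Q = [1]
  Insert 4 (step 2): P = [3, 4];  Q = [1, 2]
  Insert 2 (step 3): P = [2, 4] / [3];  Q = [1, 2] / [3]
  Insert 1 (step 4): P = [1, 4] / [2] / [3];  Q = [1, 2] / [3] / [4]
  Insert 5 (step 5): P = [1, 4, 5] / [2] / [3];  Q = [1, 2, 5] / [3] / [4]
Final shape: (3, 1, 1).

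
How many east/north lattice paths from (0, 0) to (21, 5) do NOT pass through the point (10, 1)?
Number of paths = 50765

Total paths from (0, 0) to (21, 5): C(26, 21) = 65780. Paths through (10, 1): (paths (0, 0) → (10, 1)) × (paths (10, 1) → (21, 5)) = C(11, 10) · C(15, 11) = 11 · 1365 = 15015. Avoidance count = 65780 − 15015 = 50765.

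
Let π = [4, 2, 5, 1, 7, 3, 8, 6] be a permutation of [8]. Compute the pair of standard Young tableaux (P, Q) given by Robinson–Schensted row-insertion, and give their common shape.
P = [1, 3, 6, 8] / [2, 5, 7] / [4];  Q = [1, 3, 5, 7] / [2, 6, 8] / [4];  common shape = (4, 3, 1)

Row-insert the values π_1, π_2, … into P one at a time, bumping the leftmost entry strictly greater than the inserted value down to the next row. The recording tableau Q records, in position (i, j), the step at which that cell was added to P.
  Insert 4 (step 1): P = [4];  Q = [1]
  Insert 2 (step 2): P = [2] / [4];  Q = [1] / [2]
  Insert 5 (step 3): P = [2, 5] / [4];  Q = [1, 3] / [2]
  Insert 1 (step 4): P = [1, 5] / [2] / [4];  Q = [1, 3] / [2] / [4]
  Insert 7 (step 5): P = [1, 5, 7] / [2] / [4];  Q = [1, 3, 5] / [2] / [4]
  Insert 3 (step 6): P = [1, 3, 7] / [2, 5] / [4];  Q = [1, 3, 5] / [2, 6] / [4]
  Insert 8 (step 7): P = [1, 3, 7, 8] / [2, 5] / [4];  Q = [1, 3, 5, 7] / [2, 6] / [4]
  Insert 6 (step 8): P = [1, 3, 6, 8] / [2, 5, 7] / [4];  Q = [1, 3, 5, 7] / [2, 6, 8] / [4]
Final shape: (4, 3, 1).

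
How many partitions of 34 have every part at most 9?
p(34, parts ≤ 9) = 5708

Use the recurrence p(n, m) = p(n, m−1) + p(n−m, m): either the largest part is < m (count p(n, m−1)) or the largest part is exactly m (remove one copy of m, count p(n−m, m)). With p(0, ·) = 1 this gives p(34, parts ≤ 9) = 5708. (By conjugating Young diagrams, this also counts partitions of 34 into at most 9 parts.)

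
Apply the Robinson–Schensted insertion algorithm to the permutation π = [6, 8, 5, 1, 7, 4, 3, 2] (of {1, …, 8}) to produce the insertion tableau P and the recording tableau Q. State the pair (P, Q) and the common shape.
P = [1, 2] / [3, 7] / [4, 8] / [5] / [6];  Q = [1, 2] / [3, 5] / [4, 6] / [7] / [8];  common shape = (2, 2, 2, 1, 1)

Row-insert the values π_1, π_2, … into P one at a time, bumping the leftmost entry strictly greater than the inserted value down to the next row. The recording tableau Q records, in position (i, j), the step at which that cell was added to P.
  Insert 6 (step 1): P = [6];  Q = [1]
  Insert 8 (step 2): P = [6, 8];  Q = [1, 2]
  Insert 5 (step 3): P = [5, 8] / [6];  Q = [1, 2] / [3]
  Insert 1 (step 4): P = [1, 8] / [5] / [6];  Q = [1, 2] / [3] / [4]
  Insert 7 (step 5): P = [1, 7] / [5, 8] / [6];  Q = [1, 2] / [3, 5] / [4]
  Insert 4 (step 6): P = [1, 4] / [5, 7] / [6, 8];  Q = [1, 2] / [3, 5] / [4, 6]
  Insert 3 (step 7): P = [1, 3] / [4, 7] / [5, 8] / [6];  Q = [1, 2] / [3, 5] / [4, 6] / [7]
  Insert 2 (step 8): P = [1, 2] / [3, 7] / [4, 8] / [5] / [6];  Q = [1, 2] / [3, 5] / [4, 6] / [7] / [8]
Final shape: (2, 2, 2, 1, 1).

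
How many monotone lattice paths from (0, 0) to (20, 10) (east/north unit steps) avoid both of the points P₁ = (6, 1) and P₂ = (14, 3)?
Number of paths = 23698345

Inclusion–exclusion. Total paths: C(30, 20) = 30045015. Through P₁: C(7, 6)·C(23, 14) = 5720330. Through P₂: C(17, 14)·C(13, 6) = 1166880. Since P₁ is strictly southwest of P₂, a monotone path through both must visit P₁ then P₂; paths through both = C(7, 6)·C(10, 8)·C(13, 6) = 540540. Avoid both = 30045015 − 5720330 − 1166880 + 540540 = 23698345.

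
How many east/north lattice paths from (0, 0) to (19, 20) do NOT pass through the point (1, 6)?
Number of paths = 65623215210

Total paths from (0, 0) to (19, 20): C(39, 19) = 68923264410. Paths through (1, 6): (paths (0, 0) → (1, 6)) × (paths (1, 6) → (19, 20)) = C(7, 1) · C(32, 18) = 7 · 471435600 = 3300049200. Avoidance count = 68923264410 − 3300049200 = 65623215210.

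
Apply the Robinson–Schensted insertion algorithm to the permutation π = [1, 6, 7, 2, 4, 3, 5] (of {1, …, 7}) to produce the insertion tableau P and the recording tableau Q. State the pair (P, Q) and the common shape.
P = [1, 2, 3, 5] / [4, 7] / [6];  Q = [1, 2, 3, 7] / [4, 5] / [6];  common shape = (4, 2, 1)

Row-insert the values π_1, π_2, … into P one at a time, bumping the leftmost entry strictly greater than the inserted value down to the next row. The recording tableau Q records, in position (i, j), the step at which that cell was added to P.
  Insert 1 (step 1): P = [1];  Q = [1]
  Insert 6 (step 2): P = [1, 6];  Q = [1, 2]
  Insert 7 (step 3): P = [1, 6, 7];  Q = [1, 2, 3]
  Insert 2 (step 4): P = [1, 2, 7] / [6];  Q = [1, 2, 3] / [4]
  Insert 4 (step 5): P = [1, 2, 4] / [6, 7];  Q = [1, 2, 3] / [4, 5]
  Insert 3 (step 6): P = [1, 2, 3] / [4, 7] / [6];  Q = [1, 2, 3] / [4, 5] / [6]
  Insert 5 (step 7): P = [1, 2, 3, 5] / [4, 7] / [6];  Q = [1, 2, 3, 7] / [4, 5] / [6]
Final shape: (4, 2, 1).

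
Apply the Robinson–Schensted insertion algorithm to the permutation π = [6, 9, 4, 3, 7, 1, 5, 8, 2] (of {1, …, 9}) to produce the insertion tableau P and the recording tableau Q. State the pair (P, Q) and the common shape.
P = [1, 2, 8] / [3, 5] / [4, 7] / [6, 9];  Q = [1, 2, 8] / [3, 5] / [4, 7] / [6, 9];  common shape = (3, 2, 2, 2)

Row-insert the values π_1, π_2, … into P one at a time, bumping the leftmost entry strictly greater than the inserted value down to the next row. The recording tableau Q records, in position (i, j), the step at which that cell was added to P.
  Insert 6 (step 1): P = [6];  Q = [1]
  Insert 9 (step 2): P = [6, 9];  Q = [1, 2]
  Insert 4 (step 3): P = [4, 9] / [6];  Q = [1, 2] / [3]
  Insert 3 (step 4): P = [3, 9] / [4] / [6];  Q = [1, 2] / [3] / [4]
  Insert 7 (step 5): P = [3, 7] / [4, 9] / [6];  Q = [1, 2] / [3, 5] / [4]
  Insert 1 (step 6): P = [1, 7] / [3, 9] / [4] / [6];  Q = [1, 2] / [3, 5] / [4] / [6]
  Insert 5 (step 7): P = [1, 5] / [3, 7] / [4, 9] / [6];  Q = [1, 2] / [3, 5] / [4, 7] / [6]
  Insert 8 (step 8): P = [1, 5, 8] / [3, 7] / [4, 9] / [6];  Q = [1, 2, 8] / [3, 5] / [4, 7] / [6]
  Insert 2 (step 9): P = [1, 2, 8] / [3, 5] / [4, 7] / [6, 9];  Q = [1, 2, 8] / [3, 5] / [4, 7] / [6, 9]
Final shape: (3, 2, 2, 2).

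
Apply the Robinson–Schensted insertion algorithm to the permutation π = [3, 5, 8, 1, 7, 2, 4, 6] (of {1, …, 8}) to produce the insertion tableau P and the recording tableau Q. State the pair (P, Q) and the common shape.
P = [1, 2, 4, 6] / [3, 5, 7] / [8];  Q = [1, 2, 3, 8] / [4, 5, 7] / [6];  common shape = (4, 3, 1)

Row-insert the values π_1, π_2, … into P one at a time, bumping the leftmost entry strictly greater than the inserted value down to the next row. The recording tableau Q records, in position (i, j), the step at which that cell was added to P.
  Insert 3 (step 1): P = [3];  Q = [1]
  Insert 5 (step 2): P = [3, 5];  Q = [1, 2]
  Insert 8 (step 3): P = [3, 5, 8];  Q = [1, 2, 3]
  Insert 1 (step 4): P = [1, 5, 8] / [3];  Q = [1, 2, 3] / [4]
  Insert 7 (step 5): P = [1, 5, 7] / [3, 8];  Q = [1, 2, 3] / [4, 5]
  Insert 2 (step 6): P = [1, 2, 7] / [3, 5] / [8];  Q = [1, 2, 3] / [4, 5] / [6]
  Insert 4 (step 7): P = [1, 2, 4] / [3, 5, 7] / [8];  Q = [1, 2, 3] / [4, 5, 7] / [6]
  Insert 6 (step 8): P = [1, 2, 4, 6] / [3, 5, 7] / [8];  Q = [1, 2, 3, 8] / [4, 5, 7] / [6]
Final shape: (4, 3, 1).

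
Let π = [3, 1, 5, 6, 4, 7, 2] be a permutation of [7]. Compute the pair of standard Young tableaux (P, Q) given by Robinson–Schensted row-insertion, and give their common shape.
P = [1, 2, 6, 7] / [3, 4] / [5];  Q = [1, 3, 4, 6] / [2, 5] / [7];  common shape = (4, 2, 1)

Row-insert the values π_1, π_2, … into P one at a time, bumping the leftmost entry strictly greater than the inserted value down to the next row. The recording tableau Q records, in position (i, j), the step at which that cell was added to P.
  Insert 3 (step 1): P = [3];  Q = [1]
  Insert 1 (step 2): P = [1] / [3];  Q = [1] / [2]
  Insert 5 (step 3): P = [1, 5] / [3];  Q = [1, 3] / [2]
  Insert 6 (step 4): P = [1, 5, 6] / [3];  Q = [1, 3, 4] / [2]
  Insert 4 (step 5): P = [1, 4, 6] / [3, 5];  Q = [1, 3, 4] / [2, 5]
  Insert 7 (step 6): P = [1, 4, 6, 7] / [3, 5];  Q = [1, 3, 4, 6] / [2, 5]
  Insert 2 (step 7): P = [1, 2, 6, 7] / [3, 4] / [5];  Q = [1, 3, 4, 6] / [2, 5] / [7]
Final shape: (4, 2, 1).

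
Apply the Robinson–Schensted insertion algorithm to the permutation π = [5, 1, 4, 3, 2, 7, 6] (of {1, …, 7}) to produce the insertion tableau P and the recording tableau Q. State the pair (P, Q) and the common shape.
P = [1, 2, 6] / [3, 7] / [4] / [5];  Q = [1, 3, 6] / [2, 7] / [4] / [5];  common shape = (3, 2, 1, 1)

Row-insert the values π_1, π_2, … into P one at a time, bumping the leftmost entry strictly greater than the inserted value down to the next row. The recording tableau Q records, in position (i, j), the step at which that cell was added to P.
  Insert 5 (step 1): P = [5];  Q = [1]
  Insert 1 (step 2): P = [1] / [5];  Q = [1] / [2]
  Insert 4 (step 3): P = [1, 4] / [5];  Q = [1, 3] / [2]
  Insert 3 (step 4): P = [1, 3] / [4] / [5];  Q = [1, 3] / [2] / [4]
  Insert 2 (step 5): P = [1, 2] / [3] / [4] / [5];  Q = [1, 3] / [2] / [4] / [5]
  Insert 7 (step 6): P = [1, 2, 7] / [3] / [4] / [5];  Q = [1, 3, 6] / [2] / [4] / [5]
  Insert 6 (step 7): P = [1, 2, 6] / [3, 7] / [4] / [5];  Q = [1, 3, 6] / [2, 7] / [4] / [5]
Final shape: (3, 2, 1, 1).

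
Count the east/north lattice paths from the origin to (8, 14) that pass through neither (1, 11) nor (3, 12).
Number of paths = 309531

Inclusion–exclusion. Total paths: C(22, 8) = 319770. Through P₁: C(12, 1)·C(10, 7) = 1440. Through P₂: C(15, 3)·C(7, 5) = 9555. Since P₁ is strictly southwest of P₂, a monotone path through both must visit P₁ then P₂; paths through both = C(12, 1)·C(3, 2)·C(7, 5) = 756. Avoid both = 319770 − 1440 − 9555 + 756 = 309531.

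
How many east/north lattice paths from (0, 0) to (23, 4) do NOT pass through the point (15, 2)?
Number of paths = 11430

Total paths from (0, 0) to (23, 4): C(27, 23) = 17550. Paths through (15, 2): (paths (0, 0) → (15, 2)) × (paths (15, 2) → (23, 4)) = C(17, 15) · C(10, 8) = 136 · 45 = 6120. Avoidance count = 17550 − 6120 = 11430.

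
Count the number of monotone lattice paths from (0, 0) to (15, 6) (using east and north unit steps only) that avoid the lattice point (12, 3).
Number of paths = 45164

Total paths from (0, 0) to (15, 6): C(21, 15) = 54264. Paths through (12, 3): (paths (0, 0) → (12, 3)) × (paths (12, 3) → (15, 6)) = C(15, 12) · C(6, 3) = 455 · 20 = 9100. Avoidance count = 54264 − 9100 = 45164.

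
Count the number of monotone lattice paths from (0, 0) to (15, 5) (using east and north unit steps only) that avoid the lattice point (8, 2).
Number of paths = 10104

Total paths from (0, 0) to (15, 5): C(20, 15) = 15504. Paths through (8, 2): (paths (0, 0) → (8, 2)) × (paths (8, 2) → (15, 5)) = C(10, 8) · C(10, 7) = 45 · 120 = 5400. Avoidance count = 15504 − 5400 = 10104.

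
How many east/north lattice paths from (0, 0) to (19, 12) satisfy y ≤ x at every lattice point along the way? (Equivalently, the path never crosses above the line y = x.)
Number of paths = 56448210

By the reflection principle (André's argument), the number of monotone paths to (19, 12) with n ≤ m that never go above y = x is C(31, 19) − C(31, 20) = 141120525 − 84672315 = 56448210.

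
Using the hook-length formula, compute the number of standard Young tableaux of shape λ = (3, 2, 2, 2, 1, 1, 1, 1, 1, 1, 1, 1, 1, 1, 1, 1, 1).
# SYT of shape (3, 2, 2, 2, 1, 1, 1, 1, 1, 1, 1, 1, 1, 1, 1, 1, 1) = 77616

Hook-length formula: f^λ = n! / Π hook(c), product over all cells c of the Young diagram. For λ = (3, 2, 2, 2, 1, 1, 1, 1, 1, 1, 1, 1, 1, 1, 1, 1, 1), n = 22 boxes. Hook lengths by row (left-to-right, top-to-bottom): [19, 5, 1]; [17, 3]; [16, 2]; [15, 1]; [13]; [12]; [11]; [10]; [9]; [8]; [7]; [6]; [5]; [4]; [3]; [2]; [1]. Product of hooks = 14481559572480000. So f^λ = 22! / 14481559572480000 = 1124000727777607680000 / 14481559572480000 = 77616.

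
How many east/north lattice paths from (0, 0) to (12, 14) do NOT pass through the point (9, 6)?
Number of paths = 8831875

Total paths from (0, 0) to (12, 14): C(26, 12) = 9657700. Paths through (9, 6): (paths (0, 0) → (9, 6)) × (paths (9, 6) → (12, 14)) = C(15, 9) · C(11, 3) = 5005 · 165 = 825825. Avoidance count = 9657700 − 825825 = 8831875.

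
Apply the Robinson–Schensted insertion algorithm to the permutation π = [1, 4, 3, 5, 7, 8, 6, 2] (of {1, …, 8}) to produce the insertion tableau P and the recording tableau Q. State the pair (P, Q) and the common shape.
P = [1, 2, 5, 6, 8] / [3, 7] / [4];  Q = [1, 2, 4, 5, 6] / [3, 7] / [8];  common shape = (5, 2, 1)

Row-insert the values π_1, π_2, … into P one at a time, bumping the leftmost entry strictly greater than the inserted value down to the next row. The recording tableau Q records, in position (i, j), the step at which that cell was added to P.
  Insert 1 (step 1): P = [1];  Q = [1]
  Insert 4 (step 2): P = [1, 4];  Q = [1, 2]
  Insert 3 (step 3): P = [1, 3] / [4];  Q = [1, 2] / [3]
  Insert 5 (step 4): P = [1, 3, 5] / [4];  Q = [1, 2, 4] / [3]
  Insert 7 (step 5): P = [1, 3, 5, 7] / [4];  Q = [1, 2, 4, 5] / [3]
  Insert 8 (step 6): P = [1, 3, 5, 7, 8] / [4];  Q = [1, 2, 4, 5, 6] / [3]
  Insert 6 (step 7): P = [1, 3, 5, 6, 8] / [4, 7];  Q = [1, 2, 4, 5, 6] / [3, 7]
  Insert 2 (step 8): P = [1, 2, 5, 6, 8] / [3, 7] / [4];  Q = [1, 2, 4, 5, 6] / [3, 7] / [8]
Final shape: (5, 2, 1).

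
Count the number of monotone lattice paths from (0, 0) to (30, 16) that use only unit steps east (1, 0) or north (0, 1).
Number of paths = 991493848554

A monotone lattice path from (0, 0) to (30, 16) consists of 30 east steps and 16 north steps in some order, so it is determined by which 30 of the 46 steps are east. The count is C(46, 30) = 991493848554.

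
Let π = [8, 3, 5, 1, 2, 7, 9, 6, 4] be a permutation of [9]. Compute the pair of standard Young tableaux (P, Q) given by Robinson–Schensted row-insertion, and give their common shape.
P = [1, 2, 4, 9] / [3, 5, 6] / [7] / [8];  Q = [1, 3, 6, 7] / [2, 5, 8] / [4] / [9];  common shape = (4, 3, 1, 1)

Row-insert the values π_1, π_2, … into P one at a time, bumping the leftmost entry strictly greater than the inserted value down to the next row. The recording tableau Q records, in position (i, j), the step at which that cell was added to P.
  Insert 8 (step 1): P = [8];  Q = [1]
  Insert 3 (step 2): P = [3] / [8];  Q = [1] / [2]
  Insert 5 (step 3): P = [3, 5] / [8];  Q = [1, 3] / [2]
  Insert 1 (step 4): P = [1, 5] / [3] / [8];  Q = [1, 3] / [2] / [4]
  Insert 2 (step 5): P = [1, 2] / [3, 5] / [8];  Q = [1, 3] / [2, 5] / [4]
  Insert 7 (step 6): P = [1, 2, 7] / [3, 5] / [8];  Q = [1, 3, 6] / [2, 5] / [4]
  Insert 9 (step 7): P = [1, 2, 7, 9] / [3, 5] / [8];  Q = [1, 3, 6, 7] / [2, 5] / [4]
  Insert 6 (step 8): P = [1, 2, 6, 9] / [3, 5, 7] / [8];  Q = [1, 3, 6, 7] / [2, 5, 8] / [4]
  Insert 4 (step 9): P = [1, 2, 4, 9] / [3, 5, 6] / [7] / [8];  Q = [1, 3, 6, 7] / [2, 5, 8] / [4] / [9]
Final shape: (4, 3, 1, 1).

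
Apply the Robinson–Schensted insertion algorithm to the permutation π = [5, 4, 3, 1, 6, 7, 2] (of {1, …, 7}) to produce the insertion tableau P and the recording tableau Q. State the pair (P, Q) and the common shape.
P = [1, 2, 7] / [3, 6] / [4] / [5];  Q = [1, 5, 6] / [2, 7] / [3] / [4];  common shape = (3, 2, 1, 1)

Row-insert the values π_1, π_2, … into P one at a time, bumping the leftmost entry strictly greater than the inserted value down to the next row. The recording tableau Q records, in position (i, j), the step at which that cell was added to P.
  Insert 5 (step 1): P = [5];  Q = [1]
  Insert 4 (step 2): P = [4] / [5];  Q = [1] / [2]
  Insert 3 (step 3): P = [3] / [4] / [5];  Q = [1] / [2] / [3]
  Insert 1 (step 4): P = [1] / [3] / [4] / [5];  Q = [1] / [2] / [3] / [4]
  Insert 6 (step 5): P = [1, 6] / [3] / [4] / [5];  Q = [1, 5] / [2] / [3] / [4]
  Insert 7 (step 6): P = [1, 6, 7] / [3] / [4] / [5];  Q = [1, 5, 6] / [2] / [3] / [4]
  Insert 2 (step 7): P = [1, 2, 7] / [3, 6] / [4] / [5];  Q = [1, 5, 6] / [2, 7] / [3] / [4]
Final shape: (3, 2, 1, 1).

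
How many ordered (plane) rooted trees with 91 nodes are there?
C_90 = 1000134600800354781929399250536541864362461089950800

These ordered rooted trees are counted by the Catalan number C_n = (1/(n + 1)) · C(2n, n). For n = 90: C_90 = (1/91) · C(180, 90) = 91012248672832285155575331798825309656983959185522800/91 = 1000134600800354781929399250536541864362461089950800.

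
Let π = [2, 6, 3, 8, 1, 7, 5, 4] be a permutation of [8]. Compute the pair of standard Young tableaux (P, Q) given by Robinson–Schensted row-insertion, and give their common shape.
P = [1, 3, 4] / [2, 5] / [6, 7] / [8];  Q = [1, 2, 4] / [3, 6] / [5, 7] / [8];  common shape = (3, 2, 2, 1)

Row-insert the values π_1, π_2, … into P one at a time, bumping the leftmost entry strictly greater than the inserted value down to the next row. The recording tableau Q records, in position (i, j), the step at which that cell was added to P.
  Insert 2 (step 1): P = [2];  Q = [1]
  Insert 6 (step 2): P = [2, 6];  Q = [1, 2]
  Insert 3 (step 3): P = [2, 3] / [6];  Q = [1, 2] / [3]
  Insert 8 (step 4): P = [2, 3, 8] / [6];  Q = [1, 2, 4] / [3]
  Insert 1 (step 5): P = [1, 3, 8] / [2] / [6];  Q = [1, 2, 4] / [3] / [5]
  Insert 7 (step 6): P = [1, 3, 7] / [2, 8] / [6];  Q = [1, 2, 4] / [3, 6] / [5]
  Insert 5 (step 7): P = [1, 3, 5] / [2, 7] / [6, 8];  Q = [1, 2, 4] / [3, 6] / [5, 7]
  Insert 4 (step 8): P = [1, 3, 4] / [2, 5] / [6, 7] / [8];  Q = [1, 2, 4] / [3, 6] / [5, 7] / [8]
Final shape: (3, 2, 2, 1).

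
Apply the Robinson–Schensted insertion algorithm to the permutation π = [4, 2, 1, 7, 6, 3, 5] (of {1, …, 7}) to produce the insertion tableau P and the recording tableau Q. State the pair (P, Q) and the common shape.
P = [1, 3, 5] / [2, 6] / [4, 7];  Q = [1, 4, 7] / [2, 5] / [3, 6];  common shape = (3, 2, 2)

Row-insert the values π_1, π_2, … into P one at a time, bumping the leftmost entry strictly greater than the inserted value down to the next row. The recording tableau Q records, in position (i, j), the step at which that cell was added to P.
  Insert 4 (step 1): P = [4];  Q = [1]
  Insert 2 (step 2): P = [2] / [4];  Q = [1] / [2]
  Insert 1 (step 3): P = [1] / [2] / [4];  Q = [1] / [2] / [3]
  Insert 7 (step 4): P = [1, 7] / [2] / [4];  Q = [1, 4] / [2] / [3]
  Insert 6 (step 5): P = [1, 6] / [2, 7] / [4];  Q = [1, 4] / [2, 5] / [3]
  Insert 3 (step 6): P = [1, 3] / [2, 6] / [4, 7];  Q = [1, 4] / [2, 5] / [3, 6]
  Insert 5 (step 7): P = [1, 3, 5] / [2, 6] / [4, 7];  Q = [1, 4, 7] / [2, 5] / [3, 6]
Final shape: (3, 2, 2).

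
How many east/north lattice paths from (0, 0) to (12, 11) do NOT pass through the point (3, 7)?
Number of paths = 1266278

Total paths from (0, 0) to (12, 11): C(23, 12) = 1352078. Paths through (3, 7): (paths (0, 0) → (3, 7)) × (paths (3, 7) → (12, 11)) = C(10, 3) · C(13, 9) = 120 · 715 = 85800. Avoidance count = 1352078 − 85800 = 1266278.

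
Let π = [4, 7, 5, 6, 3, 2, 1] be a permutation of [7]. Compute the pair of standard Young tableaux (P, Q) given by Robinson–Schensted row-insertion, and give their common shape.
P = [1, 5, 6] / [2] / [3] / [4] / [7];  Q = [1, 2, 4] / [3] / [5] / [6] / [7];  common shape = (3, 1, 1, 1, 1)

Row-insert the values π_1, π_2, … into P one at a time, bumping the leftmost entry strictly greater than the inserted value down to the next row. The recording tableau Q records, in position (i, j), the step at which that cell was added to P.
  Insert 4 (step 1): P = [4];  Q = [1]
  Insert 7 (step 2): P = [4, 7];  Q = [1, 2]
  Insert 5 (step 3): P = [4, 5] / [7];  Q = [1, 2] / [3]
  Insert 6 (step 4): P = [4, 5, 6] / [7];  Q = [1, 2, 4] / [3]
  Insert 3 (step 5): P = [3, 5, 6] / [4] / [7];  Q = [1, 2, 4] / [3] / [5]
  Insert 2 (step 6): P = [2, 5, 6] / [3] / [4] / [7];  Q = [1, 2, 4] / [3] / [5] / [6]
  Insert 1 (step 7): P = [1, 5, 6] / [2] / [3] / [4] / [7];  Q = [1, 2, 4] / [3] / [5] / [6] / [7]
Final shape: (3, 1, 1, 1, 1).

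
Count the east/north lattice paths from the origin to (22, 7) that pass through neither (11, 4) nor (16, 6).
Number of paths = 742284

Inclusion–exclusion. Total paths: C(29, 22) = 1560780. Through P₁: C(15, 11)·C(14, 11) = 496860. Through P₂: C(22, 16)·C(7, 6) = 522291. Since P₁ is strictly southwest of P₂, a monotone path through both must visit P₁ then P₂; paths through both = C(15, 11)·C(7, 5)·C(7, 6) = 200655. Avoid both = 1560780 − 496860 − 522291 + 200655 = 742284.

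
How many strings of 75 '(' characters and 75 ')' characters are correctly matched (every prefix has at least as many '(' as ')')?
C_75 = 1221395654430378811828760722007962130791020

These balanced parentheses are counted by the Catalan number C_n = (1/(n + 1)) · C(2n, n). For n = 75: C_75 = (1/76) · C(150, 75) = 92826069736708789698985814872605121940117520/76 = 1221395654430378811828760722007962130791020.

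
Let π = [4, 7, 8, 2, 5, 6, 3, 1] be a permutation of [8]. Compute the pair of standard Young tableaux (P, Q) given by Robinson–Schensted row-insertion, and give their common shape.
P = [1, 3, 6] / [2, 5, 8] / [4] / [7];  Q = [1, 2, 3] / [4, 5, 6] / [7] / [8];  common shape = (3, 3, 1, 1)

Row-insert the values π_1, π_2, … into P one at a time, bumping the leftmost entry strictly greater than the inserted value down to the next row. The recording tableau Q records, in position (i, j), the step at which that cell was added to P.
  Insert 4 (step 1): P = [4];  Q = [1]
  Insert 7 (step 2): P = [4, 7];  Q = [1, 2]
  Insert 8 (step 3): P = [4, 7, 8];  Q = [1, 2, 3]
  Insert 2 (step 4): P = [2, 7, 8] / [4];  Q = [1, 2, 3] / [4]
  Insert 5 (step 5): P = [2, 5, 8] / [4, 7];  Q = [1, 2, 3] / [4, 5]
  Insert 6 (step 6): P = [2, 5, 6] / [4, 7, 8];  Q = [1, 2, 3] / [4, 5, 6]
  Insert 3 (step 7): P = [2, 3, 6] / [4, 5, 8] / [7];  Q = [1, 2, 3] / [4, 5, 6] / [7]
  Insert 1 (step 8): P = [1, 3, 6] / [2, 5, 8] / [4] / [7];  Q = [1, 2, 3] / [4, 5, 6] / [7] / [8]
Final shape: (3, 3, 1, 1).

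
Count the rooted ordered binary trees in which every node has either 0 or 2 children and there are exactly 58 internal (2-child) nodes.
C_58 = 104088460289122304033498318812080

These full binary trees are counted by the Catalan number C_n = (1/(n + 1)) · C(2n, n). For n = 58: C_58 = (1/59) · C(116, 58) = 6141219157058215937976400809912720/59 = 104088460289122304033498318812080.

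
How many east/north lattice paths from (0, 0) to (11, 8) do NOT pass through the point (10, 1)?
Number of paths = 75494

Total paths from (0, 0) to (11, 8): C(19, 11) = 75582. Paths through (10, 1): (paths (0, 0) → (10, 1)) × (paths (10, 1) → (11, 8)) = C(11, 10) · C(8, 1) = 11 · 8 = 88. Avoidance count = 75582 − 88 = 75494.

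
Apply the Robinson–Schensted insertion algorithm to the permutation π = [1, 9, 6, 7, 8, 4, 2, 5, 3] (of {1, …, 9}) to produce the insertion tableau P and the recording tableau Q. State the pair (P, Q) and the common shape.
P = [1, 2, 3, 8] / [4, 5] / [6, 7] / [9];  Q = [1, 2, 4, 5] / [3, 8] / [6, 9] / [7];  common shape = (4, 2, 2, 1)

Row-insert the values π_1, π_2, … into P one at a time, bumping the leftmost entry strictly greater than the inserted value down to the next row. The recording tableau Q records, in position (i, j), the step at which that cell was added to P.
  Insert 1 (step 1): P = [1];  Q = [1]
  Insert 9 (step 2): P = [1, 9];  Q = [1, 2]
  Insert 6 (step 3): P = [1, 6] / [9];  Q = [1, 2] / [3]
  Insert 7 (step 4): P = [1, 6, 7] / [9];  Q = [1, 2, 4] / [3]
  Insert 8 (step 5): P = [1, 6, 7, 8] / [9];  Q = [1, 2, 4, 5] / [3]
  Insert 4 (step 6): P = [1, 4, 7, 8] / [6] / [9];  Q = [1, 2, 4, 5] / [3] / [6]
  Insert 2 (step 7): P = [1, 2, 7, 8] / [4] / [6] / [9];  Q = [1, 2, 4, 5] / [3] / [6] / [7]
  Insert 5 (step 8): P = [1, 2, 5, 8] / [4, 7] / [6] / [9];  Q = [1, 2, 4, 5] / [3, 8] / [6] / [7]
  Insert 3 (step 9): P = [1, 2, 3, 8] / [4, 5] / [6, 7] / [9];  Q = [1, 2, 4, 5] / [3, 8] / [6, 9] / [7]
Final shape: (4, 2, 2, 1).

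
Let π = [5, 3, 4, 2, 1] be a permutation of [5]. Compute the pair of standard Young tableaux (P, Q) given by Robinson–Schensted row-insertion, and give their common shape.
P = [1, 4] / [2] / [3] / [5];  Q = [1, 3] / [2] / [4] / [5];  common shape = (2, 1, 1, 1)

Row-insert the values π_1, π_2, … into P one at a time, bumping the leftmost entry strictly greater than the inserted value down to the next row. The recording tableau Q records, in position (i, j), the step at which that cell was added to P.
  Insert 5 (step 1): P = [5];  Q = [1]
  Insert 3 (step 2): P = [3] / [5];  Q = [1] / [2]
  Insert 4 (step 3): P = [3, 4] / [5];  Q = [1, 3] / [2]
  Insert 2 (step 4): P = [2, 4] / [3] / [5];  Q = [1, 3] / [2] / [4]
  Insert 1 (step 5): P = [1, 4] / [2] / [3] / [5];  Q = [1, 3] / [2] / [4] / [5]
Final shape: (2, 1, 1, 1).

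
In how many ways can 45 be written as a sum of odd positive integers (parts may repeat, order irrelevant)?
p_odd(45) = 2048

Enumerate partitions using only odd parts via the recurrence o(n, m) = o(n, m−2) + o(n−m, m) over odd m, starting from the largest odd part ≤ n. This gives p_odd(45) = 2048. (Euler's theorem: equals the count of distinct-part partitions.)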